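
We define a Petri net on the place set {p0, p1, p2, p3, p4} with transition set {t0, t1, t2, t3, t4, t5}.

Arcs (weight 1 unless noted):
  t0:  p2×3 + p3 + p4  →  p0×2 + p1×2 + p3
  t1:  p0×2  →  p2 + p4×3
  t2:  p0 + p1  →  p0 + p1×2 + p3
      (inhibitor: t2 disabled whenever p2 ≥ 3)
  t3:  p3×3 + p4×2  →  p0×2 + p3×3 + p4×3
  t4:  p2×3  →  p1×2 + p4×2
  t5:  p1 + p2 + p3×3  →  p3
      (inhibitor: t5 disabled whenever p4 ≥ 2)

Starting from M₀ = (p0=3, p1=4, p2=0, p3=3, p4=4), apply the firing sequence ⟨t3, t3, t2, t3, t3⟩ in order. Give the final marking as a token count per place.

step 1: fire t3:  (p0=3, p1=4, p2=0, p3=3, p4=4) → (p0=5, p1=4, p2=0, p3=3, p4=5)
step 2: fire t3:  (p0=5, p1=4, p2=0, p3=3, p4=5) → (p0=7, p1=4, p2=0, p3=3, p4=6)
step 3: fire t2:  (p0=7, p1=4, p2=0, p3=3, p4=6) → (p0=7, p1=5, p2=0, p3=4, p4=6)
step 4: fire t3:  (p0=7, p1=5, p2=0, p3=4, p4=6) → (p0=9, p1=5, p2=0, p3=4, p4=7)
step 5: fire t3:  (p0=9, p1=5, p2=0, p3=4, p4=7) → (p0=11, p1=5, p2=0, p3=4, p4=8)

(p0=11, p1=5, p2=0, p3=4, p4=8)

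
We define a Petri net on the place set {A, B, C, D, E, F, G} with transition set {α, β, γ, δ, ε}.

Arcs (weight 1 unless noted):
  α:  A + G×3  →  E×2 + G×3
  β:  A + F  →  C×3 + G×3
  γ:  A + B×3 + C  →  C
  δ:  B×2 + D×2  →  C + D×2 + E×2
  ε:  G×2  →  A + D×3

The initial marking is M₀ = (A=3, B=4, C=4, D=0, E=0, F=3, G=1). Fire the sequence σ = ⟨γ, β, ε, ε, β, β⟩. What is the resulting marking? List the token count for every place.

(A=1, B=1, C=13, D=6, E=0, F=0, G=6)

step 1: fire γ:  (A=3, B=4, C=4, D=0, E=0, F=3, G=1) → (A=2, B=1, C=4, D=0, E=0, F=3, G=1)
step 2: fire β:  (A=2, B=1, C=4, D=0, E=0, F=3, G=1) → (A=1, B=1, C=7, D=0, E=0, F=2, G=4)
step 3: fire ε:  (A=1, B=1, C=7, D=0, E=0, F=2, G=4) → (A=2, B=1, C=7, D=3, E=0, F=2, G=2)
step 4: fire ε:  (A=2, B=1, C=7, D=3, E=0, F=2, G=2) → (A=3, B=1, C=7, D=6, E=0, F=2, G=0)
step 5: fire β:  (A=3, B=1, C=7, D=6, E=0, F=2, G=0) → (A=2, B=1, C=10, D=6, E=0, F=1, G=3)
step 6: fire β:  (A=2, B=1, C=10, D=6, E=0, F=1, G=3) → (A=1, B=1, C=13, D=6, E=0, F=0, G=6)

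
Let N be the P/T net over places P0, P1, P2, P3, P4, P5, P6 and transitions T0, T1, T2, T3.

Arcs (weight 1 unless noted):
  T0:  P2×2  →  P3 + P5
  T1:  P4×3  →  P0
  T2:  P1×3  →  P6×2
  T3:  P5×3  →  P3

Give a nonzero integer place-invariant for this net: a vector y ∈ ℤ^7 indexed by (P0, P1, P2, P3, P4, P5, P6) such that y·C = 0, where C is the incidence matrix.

Incidence matrix C (rows=places, cols=transitions):
       T0   T1   T2   T3
   P0   0    1    0    0
   P1   0    0   -3    0
   P2  -2    0    0    0
   P3   1    0    0    1
   P4   0   -3    0    0
   P5   1    0    0   -3
   P6   0    0    2    0

Candidate y = [3, 0, 0, 0, 1, 0, 0]; check y·C column-wise:
  col T0: 3·0 + 0·-2 + 0·1 + 1·0 + 0·1 = 0
  col T1: 3·1 + 1·-3 = 0
  col T2: 3·0 + 0·-3 + 1·0 + 0·2 = 0
  col T3: 3·0 + 0·1 + 1·0 + 0·-3 = 0

y = (P0:3, P1:0, P2:0, P3:0, P4:1, P5:0, P6:0)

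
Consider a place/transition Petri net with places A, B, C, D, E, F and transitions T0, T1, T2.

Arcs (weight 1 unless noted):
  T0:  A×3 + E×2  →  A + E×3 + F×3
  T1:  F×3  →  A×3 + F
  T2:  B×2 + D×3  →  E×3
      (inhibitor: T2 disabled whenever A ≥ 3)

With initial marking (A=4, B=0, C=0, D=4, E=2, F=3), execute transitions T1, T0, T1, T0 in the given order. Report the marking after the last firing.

step 1: fire T1:  (A=4, B=0, C=0, D=4, E=2, F=3) → (A=7, B=0, C=0, D=4, E=2, F=1)
step 2: fire T0:  (A=7, B=0, C=0, D=4, E=2, F=1) → (A=5, B=0, C=0, D=4, E=3, F=4)
step 3: fire T1:  (A=5, B=0, C=0, D=4, E=3, F=4) → (A=8, B=0, C=0, D=4, E=3, F=2)
step 4: fire T0:  (A=8, B=0, C=0, D=4, E=3, F=2) → (A=6, B=0, C=0, D=4, E=4, F=5)

(A=6, B=0, C=0, D=4, E=4, F=5)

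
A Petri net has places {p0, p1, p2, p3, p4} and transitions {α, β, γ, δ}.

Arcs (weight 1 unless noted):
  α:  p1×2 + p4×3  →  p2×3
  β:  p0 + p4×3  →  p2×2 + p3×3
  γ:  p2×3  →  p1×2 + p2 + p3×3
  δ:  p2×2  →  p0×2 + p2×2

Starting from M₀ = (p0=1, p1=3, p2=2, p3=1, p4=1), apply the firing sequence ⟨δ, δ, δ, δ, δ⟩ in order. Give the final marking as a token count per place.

step 1: fire δ:  (p0=1, p1=3, p2=2, p3=1, p4=1) → (p0=3, p1=3, p2=2, p3=1, p4=1)
step 2: fire δ:  (p0=3, p1=3, p2=2, p3=1, p4=1) → (p0=5, p1=3, p2=2, p3=1, p4=1)
step 3: fire δ:  (p0=5, p1=3, p2=2, p3=1, p4=1) → (p0=7, p1=3, p2=2, p3=1, p4=1)
step 4: fire δ:  (p0=7, p1=3, p2=2, p3=1, p4=1) → (p0=9, p1=3, p2=2, p3=1, p4=1)
step 5: fire δ:  (p0=9, p1=3, p2=2, p3=1, p4=1) → (p0=11, p1=3, p2=2, p3=1, p4=1)

(p0=11, p1=3, p2=2, p3=1, p4=1)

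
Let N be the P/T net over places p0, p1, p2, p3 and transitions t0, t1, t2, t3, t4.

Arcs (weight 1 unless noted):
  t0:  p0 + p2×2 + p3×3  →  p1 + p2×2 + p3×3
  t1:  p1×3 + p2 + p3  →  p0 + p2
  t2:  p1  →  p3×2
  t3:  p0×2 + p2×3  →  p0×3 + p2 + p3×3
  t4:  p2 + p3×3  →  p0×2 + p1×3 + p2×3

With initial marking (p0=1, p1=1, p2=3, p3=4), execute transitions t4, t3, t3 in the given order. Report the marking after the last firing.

step 1: fire t4:  (p0=1, p1=1, p2=3, p3=4) → (p0=3, p1=4, p2=5, p3=1)
step 2: fire t3:  (p0=3, p1=4, p2=5, p3=1) → (p0=4, p1=4, p2=3, p3=4)
step 3: fire t3:  (p0=4, p1=4, p2=3, p3=4) → (p0=5, p1=4, p2=1, p3=7)

(p0=5, p1=4, p2=1, p3=7)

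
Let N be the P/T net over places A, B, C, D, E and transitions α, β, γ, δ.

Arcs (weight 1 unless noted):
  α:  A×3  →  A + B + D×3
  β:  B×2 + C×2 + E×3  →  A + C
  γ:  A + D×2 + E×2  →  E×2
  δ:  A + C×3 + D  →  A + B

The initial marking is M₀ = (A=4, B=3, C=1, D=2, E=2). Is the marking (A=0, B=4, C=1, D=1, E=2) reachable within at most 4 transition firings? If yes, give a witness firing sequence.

YES — reachable via ⟨α, γ, γ⟩ (3 firings)

step 1: fire α:  (A=4, B=3, C=1, D=2, E=2) → (A=2, B=4, C=1, D=5, E=2)
step 2: fire γ:  (A=2, B=4, C=1, D=5, E=2) → (A=1, B=4, C=1, D=3, E=2)
step 3: fire γ:  (A=1, B=4, C=1, D=3, E=2) → (A=0, B=4, C=1, D=1, E=2)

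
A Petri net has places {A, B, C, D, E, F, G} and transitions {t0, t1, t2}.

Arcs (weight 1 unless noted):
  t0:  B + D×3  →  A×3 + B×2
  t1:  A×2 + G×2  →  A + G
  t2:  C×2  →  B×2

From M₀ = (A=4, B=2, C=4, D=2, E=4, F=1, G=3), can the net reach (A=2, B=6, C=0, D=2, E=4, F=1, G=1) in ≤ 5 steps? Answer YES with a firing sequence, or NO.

YES — reachable via ⟨t1, t1, t2, t2⟩ (4 firings)

step 1: fire t1:  (A=4, B=2, C=4, D=2, E=4, F=1, G=3) → (A=3, B=2, C=4, D=2, E=4, F=1, G=2)
step 2: fire t1:  (A=3, B=2, C=4, D=2, E=4, F=1, G=2) → (A=2, B=2, C=4, D=2, E=4, F=1, G=1)
step 3: fire t2:  (A=2, B=2, C=4, D=2, E=4, F=1, G=1) → (A=2, B=4, C=2, D=2, E=4, F=1, G=1)
step 4: fire t2:  (A=2, B=4, C=2, D=2, E=4, F=1, G=1) → (A=2, B=6, C=0, D=2, E=4, F=1, G=1)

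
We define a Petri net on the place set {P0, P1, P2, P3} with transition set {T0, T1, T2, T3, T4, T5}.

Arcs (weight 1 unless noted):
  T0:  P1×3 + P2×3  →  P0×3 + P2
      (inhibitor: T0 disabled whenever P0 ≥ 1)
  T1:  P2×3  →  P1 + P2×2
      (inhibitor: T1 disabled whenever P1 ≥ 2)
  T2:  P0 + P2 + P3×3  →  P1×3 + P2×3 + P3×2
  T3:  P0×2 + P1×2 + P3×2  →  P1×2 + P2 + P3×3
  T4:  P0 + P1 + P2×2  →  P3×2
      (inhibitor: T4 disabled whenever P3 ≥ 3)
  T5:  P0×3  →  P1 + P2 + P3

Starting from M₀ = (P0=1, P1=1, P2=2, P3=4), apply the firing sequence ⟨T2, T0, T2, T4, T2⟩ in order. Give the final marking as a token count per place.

(P0=0, P1=6, P2=4, P3=3)

step 1: fire T2:  (P0=1, P1=1, P2=2, P3=4) → (P0=0, P1=4, P2=4, P3=3)
step 2: fire T0:  (P0=0, P1=4, P2=4, P3=3) → (P0=3, P1=1, P2=2, P3=3)
step 3: fire T2:  (P0=3, P1=1, P2=2, P3=3) → (P0=2, P1=4, P2=4, P3=2)
step 4: fire T4:  (P0=2, P1=4, P2=4, P3=2) → (P0=1, P1=3, P2=2, P3=4)
step 5: fire T2:  (P0=1, P1=3, P2=2, P3=4) → (P0=0, P1=6, P2=4, P3=3)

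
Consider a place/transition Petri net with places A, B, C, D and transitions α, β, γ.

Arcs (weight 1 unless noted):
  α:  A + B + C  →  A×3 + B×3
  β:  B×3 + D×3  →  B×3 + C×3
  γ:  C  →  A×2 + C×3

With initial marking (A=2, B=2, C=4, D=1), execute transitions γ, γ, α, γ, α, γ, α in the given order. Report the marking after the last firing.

step 1: fire γ:  (A=2, B=2, C=4, D=1) → (A=4, B=2, C=6, D=1)
step 2: fire γ:  (A=4, B=2, C=6, D=1) → (A=6, B=2, C=8, D=1)
step 3: fire α:  (A=6, B=2, C=8, D=1) → (A=8, B=4, C=7, D=1)
step 4: fire γ:  (A=8, B=4, C=7, D=1) → (A=10, B=4, C=9, D=1)
step 5: fire α:  (A=10, B=4, C=9, D=1) → (A=12, B=6, C=8, D=1)
step 6: fire γ:  (A=12, B=6, C=8, D=1) → (A=14, B=6, C=10, D=1)
step 7: fire α:  (A=14, B=6, C=10, D=1) → (A=16, B=8, C=9, D=1)

(A=16, B=8, C=9, D=1)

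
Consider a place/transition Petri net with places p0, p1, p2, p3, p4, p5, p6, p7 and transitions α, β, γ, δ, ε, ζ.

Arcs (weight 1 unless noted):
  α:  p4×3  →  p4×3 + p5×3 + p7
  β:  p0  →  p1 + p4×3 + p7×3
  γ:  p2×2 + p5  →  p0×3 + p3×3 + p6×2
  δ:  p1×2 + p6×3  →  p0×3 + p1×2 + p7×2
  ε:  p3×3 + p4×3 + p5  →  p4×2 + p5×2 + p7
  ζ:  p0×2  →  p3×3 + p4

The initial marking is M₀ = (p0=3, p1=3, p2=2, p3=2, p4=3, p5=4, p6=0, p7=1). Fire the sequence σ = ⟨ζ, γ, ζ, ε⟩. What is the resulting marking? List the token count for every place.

(p0=2, p1=3, p2=0, p3=8, p4=4, p5=4, p6=2, p7=2)

step 1: fire ζ:  (p0=3, p1=3, p2=2, p3=2, p4=3, p5=4, p6=0, p7=1) → (p0=1, p1=3, p2=2, p3=5, p4=4, p5=4, p6=0, p7=1)
step 2: fire γ:  (p0=1, p1=3, p2=2, p3=5, p4=4, p5=4, p6=0, p7=1) → (p0=4, p1=3, p2=0, p3=8, p4=4, p5=3, p6=2, p7=1)
step 3: fire ζ:  (p0=4, p1=3, p2=0, p3=8, p4=4, p5=3, p6=2, p7=1) → (p0=2, p1=3, p2=0, p3=11, p4=5, p5=3, p6=2, p7=1)
step 4: fire ε:  (p0=2, p1=3, p2=0, p3=11, p4=5, p5=3, p6=2, p7=1) → (p0=2, p1=3, p2=0, p3=8, p4=4, p5=4, p6=2, p7=2)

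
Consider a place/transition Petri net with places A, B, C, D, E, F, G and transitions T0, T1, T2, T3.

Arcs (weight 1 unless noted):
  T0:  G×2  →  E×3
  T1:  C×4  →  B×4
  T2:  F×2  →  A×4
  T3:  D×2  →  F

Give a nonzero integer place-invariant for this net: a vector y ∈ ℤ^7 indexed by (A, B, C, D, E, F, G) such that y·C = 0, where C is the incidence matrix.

y = (A:0, B:1, C:1, D:0, E:0, F:0, G:0)

Incidence matrix C (rows=places, cols=transitions):
       T0   T1   T2   T3
    A   0    0    4    0
    B   0    4    0    0
    C   0   -4    0    0
    D   0    0    0   -2
    E   3    0    0    0
    F   0    0   -2    1
    G  -2    0    0    0

Candidate y = [0, 1, 1, 0, 0, 0, 0]; check y·C column-wise:
  col T0: 1·0 + 1·0 + 0·3 + 0·-2 = 0
  col T1: 1·4 + 1·-4 = 0
  col T2: 0·4 + 1·0 + 1·0 + 0·-2 = 0
  col T3: 1·0 + 1·0 + 0·-2 + 0·1 = 0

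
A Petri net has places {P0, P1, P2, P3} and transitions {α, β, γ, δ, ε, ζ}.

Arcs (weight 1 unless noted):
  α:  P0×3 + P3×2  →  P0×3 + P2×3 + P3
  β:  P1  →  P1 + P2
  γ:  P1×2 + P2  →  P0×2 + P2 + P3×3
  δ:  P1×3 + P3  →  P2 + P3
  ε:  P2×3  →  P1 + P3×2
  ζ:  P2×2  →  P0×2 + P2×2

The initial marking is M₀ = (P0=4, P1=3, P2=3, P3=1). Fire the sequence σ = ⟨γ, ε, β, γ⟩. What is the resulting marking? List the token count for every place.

(P0=8, P1=0, P2=1, P3=9)

step 1: fire γ:  (P0=4, P1=3, P2=3, P3=1) → (P0=6, P1=1, P2=3, P3=4)
step 2: fire ε:  (P0=6, P1=1, P2=3, P3=4) → (P0=6, P1=2, P2=0, P3=6)
step 3: fire β:  (P0=6, P1=2, P2=0, P3=6) → (P0=6, P1=2, P2=1, P3=6)
step 4: fire γ:  (P0=6, P1=2, P2=1, P3=6) → (P0=8, P1=0, P2=1, P3=9)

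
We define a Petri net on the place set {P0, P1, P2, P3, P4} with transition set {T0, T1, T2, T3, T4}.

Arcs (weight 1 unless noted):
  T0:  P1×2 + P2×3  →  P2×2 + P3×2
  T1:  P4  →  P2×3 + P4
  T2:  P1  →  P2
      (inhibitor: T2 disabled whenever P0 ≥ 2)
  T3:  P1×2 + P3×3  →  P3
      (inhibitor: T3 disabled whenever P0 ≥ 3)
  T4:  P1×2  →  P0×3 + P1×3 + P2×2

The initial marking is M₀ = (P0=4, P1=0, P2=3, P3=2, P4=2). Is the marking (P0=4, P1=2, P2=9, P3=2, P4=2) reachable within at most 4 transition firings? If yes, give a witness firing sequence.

depth 0: 1 marking
depth 1: 2 markings reached so far
depth 2: 3 markings reached so far
depth 3: 4 markings reached so far
depth 4: 5 markings reached so far
target is not among the 5 markings reachable within 4 steps

NO — not reachable within 4 firings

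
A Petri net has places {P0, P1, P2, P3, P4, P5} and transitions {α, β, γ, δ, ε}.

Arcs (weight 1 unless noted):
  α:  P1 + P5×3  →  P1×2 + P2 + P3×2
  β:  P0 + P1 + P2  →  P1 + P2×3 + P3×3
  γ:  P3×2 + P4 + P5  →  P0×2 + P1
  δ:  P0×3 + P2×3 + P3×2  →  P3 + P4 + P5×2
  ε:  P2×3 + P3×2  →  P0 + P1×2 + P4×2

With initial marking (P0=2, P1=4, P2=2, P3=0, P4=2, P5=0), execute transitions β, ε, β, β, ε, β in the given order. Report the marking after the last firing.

(P0=0, P1=8, P2=4, P3=8, P4=6, P5=0)

step 1: fire β:  (P0=2, P1=4, P2=2, P3=0, P4=2, P5=0) → (P0=1, P1=4, P2=4, P3=3, P4=2, P5=0)
step 2: fire ε:  (P0=1, P1=4, P2=4, P3=3, P4=2, P5=0) → (P0=2, P1=6, P2=1, P3=1, P4=4, P5=0)
step 3: fire β:  (P0=2, P1=6, P2=1, P3=1, P4=4, P5=0) → (P0=1, P1=6, P2=3, P3=4, P4=4, P5=0)
step 4: fire β:  (P0=1, P1=6, P2=3, P3=4, P4=4, P5=0) → (P0=0, P1=6, P2=5, P3=7, P4=4, P5=0)
step 5: fire ε:  (P0=0, P1=6, P2=5, P3=7, P4=4, P5=0) → (P0=1, P1=8, P2=2, P3=5, P4=6, P5=0)
step 6: fire β:  (P0=1, P1=8, P2=2, P3=5, P4=6, P5=0) → (P0=0, P1=8, P2=4, P3=8, P4=6, P5=0)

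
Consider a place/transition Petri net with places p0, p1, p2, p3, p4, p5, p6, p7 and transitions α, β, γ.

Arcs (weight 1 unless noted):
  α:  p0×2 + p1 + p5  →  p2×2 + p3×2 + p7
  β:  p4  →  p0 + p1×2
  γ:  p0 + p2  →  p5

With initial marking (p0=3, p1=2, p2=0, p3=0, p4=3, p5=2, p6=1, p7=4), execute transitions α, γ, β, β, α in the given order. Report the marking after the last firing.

step 1: fire α:  (p0=3, p1=2, p2=0, p3=0, p4=3, p5=2, p6=1, p7=4) → (p0=1, p1=1, p2=2, p3=2, p4=3, p5=1, p6=1, p7=5)
step 2: fire γ:  (p0=1, p1=1, p2=2, p3=2, p4=3, p5=1, p6=1, p7=5) → (p0=0, p1=1, p2=1, p3=2, p4=3, p5=2, p6=1, p7=5)
step 3: fire β:  (p0=0, p1=1, p2=1, p3=2, p4=3, p5=2, p6=1, p7=5) → (p0=1, p1=3, p2=1, p3=2, p4=2, p5=2, p6=1, p7=5)
step 4: fire β:  (p0=1, p1=3, p2=1, p3=2, p4=2, p5=2, p6=1, p7=5) → (p0=2, p1=5, p2=1, p3=2, p4=1, p5=2, p6=1, p7=5)
step 5: fire α:  (p0=2, p1=5, p2=1, p3=2, p4=1, p5=2, p6=1, p7=5) → (p0=0, p1=4, p2=3, p3=4, p4=1, p5=1, p6=1, p7=6)

(p0=0, p1=4, p2=3, p3=4, p4=1, p5=1, p6=1, p7=6)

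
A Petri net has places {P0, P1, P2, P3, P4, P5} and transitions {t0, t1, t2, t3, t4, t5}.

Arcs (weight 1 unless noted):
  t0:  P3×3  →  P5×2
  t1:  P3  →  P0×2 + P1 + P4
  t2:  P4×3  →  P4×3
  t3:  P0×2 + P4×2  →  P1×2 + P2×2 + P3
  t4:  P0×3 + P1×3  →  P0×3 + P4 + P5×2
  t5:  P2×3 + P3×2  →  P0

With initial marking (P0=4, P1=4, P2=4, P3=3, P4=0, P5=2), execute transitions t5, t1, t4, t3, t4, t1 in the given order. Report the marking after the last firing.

(P0=7, P1=2, P2=3, P3=0, P4=2, P5=6)

step 1: fire t5:  (P0=4, P1=4, P2=4, P3=3, P4=0, P5=2) → (P0=5, P1=4, P2=1, P3=1, P4=0, P5=2)
step 2: fire t1:  (P0=5, P1=4, P2=1, P3=1, P4=0, P5=2) → (P0=7, P1=5, P2=1, P3=0, P4=1, P5=2)
step 3: fire t4:  (P0=7, P1=5, P2=1, P3=0, P4=1, P5=2) → (P0=7, P1=2, P2=1, P3=0, P4=2, P5=4)
step 4: fire t3:  (P0=7, P1=2, P2=1, P3=0, P4=2, P5=4) → (P0=5, P1=4, P2=3, P3=1, P4=0, P5=4)
step 5: fire t4:  (P0=5, P1=4, P2=3, P3=1, P4=0, P5=4) → (P0=5, P1=1, P2=3, P3=1, P4=1, P5=6)
step 6: fire t1:  (P0=5, P1=1, P2=3, P3=1, P4=1, P5=6) → (P0=7, P1=2, P2=3, P3=0, P4=2, P5=6)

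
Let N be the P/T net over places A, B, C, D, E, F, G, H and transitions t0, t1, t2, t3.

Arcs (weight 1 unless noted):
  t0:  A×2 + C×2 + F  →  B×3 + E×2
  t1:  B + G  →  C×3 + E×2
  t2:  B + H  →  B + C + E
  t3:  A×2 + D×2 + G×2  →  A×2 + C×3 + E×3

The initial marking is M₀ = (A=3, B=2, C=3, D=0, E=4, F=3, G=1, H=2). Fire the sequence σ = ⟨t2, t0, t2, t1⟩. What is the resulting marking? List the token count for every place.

(A=1, B=4, C=6, D=0, E=10, F=2, G=0, H=0)

step 1: fire t2:  (A=3, B=2, C=3, D=0, E=4, F=3, G=1, H=2) → (A=3, B=2, C=4, D=0, E=5, F=3, G=1, H=1)
step 2: fire t0:  (A=3, B=2, C=4, D=0, E=5, F=3, G=1, H=1) → (A=1, B=5, C=2, D=0, E=7, F=2, G=1, H=1)
step 3: fire t2:  (A=1, B=5, C=2, D=0, E=7, F=2, G=1, H=1) → (A=1, B=5, C=3, D=0, E=8, F=2, G=1, H=0)
step 4: fire t1:  (A=1, B=5, C=3, D=0, E=8, F=2, G=1, H=0) → (A=1, B=4, C=6, D=0, E=10, F=2, G=0, H=0)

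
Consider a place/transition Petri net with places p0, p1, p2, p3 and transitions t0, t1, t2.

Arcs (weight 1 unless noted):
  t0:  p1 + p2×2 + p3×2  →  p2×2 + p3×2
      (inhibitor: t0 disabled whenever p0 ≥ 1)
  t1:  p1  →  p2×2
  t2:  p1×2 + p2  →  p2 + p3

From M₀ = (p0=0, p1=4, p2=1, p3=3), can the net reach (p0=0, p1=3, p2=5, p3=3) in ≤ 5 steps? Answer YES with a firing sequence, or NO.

depth 0: 1 marking
depth 1: 3 markings reached so far
depth 2: 7 markings reached so far
depth 3: 12 markings reached so far
depth 4: 16 markings reached so far
depth 5: 16 markings reached so far
(frontier empty at depth 5; search complete)
target is not among the 16 markings reachable within 5 steps

NO — not reachable within 5 firings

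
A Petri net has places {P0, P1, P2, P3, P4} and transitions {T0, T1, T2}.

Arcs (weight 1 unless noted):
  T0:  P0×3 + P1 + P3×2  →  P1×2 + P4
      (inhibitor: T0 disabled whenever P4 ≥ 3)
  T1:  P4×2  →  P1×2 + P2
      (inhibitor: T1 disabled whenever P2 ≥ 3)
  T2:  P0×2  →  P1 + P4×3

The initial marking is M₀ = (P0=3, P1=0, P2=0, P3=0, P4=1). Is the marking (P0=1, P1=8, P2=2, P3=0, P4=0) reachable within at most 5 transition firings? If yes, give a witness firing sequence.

NO — not reachable within 5 firings

depth 0: 1 marking
depth 1: 2 markings reached so far
depth 2: 3 markings reached so far
depth 3: 4 markings reached so far
depth 4: 4 markings reached so far
(frontier empty at depth 4; search complete)
target is not among the 4 markings reachable within 5 steps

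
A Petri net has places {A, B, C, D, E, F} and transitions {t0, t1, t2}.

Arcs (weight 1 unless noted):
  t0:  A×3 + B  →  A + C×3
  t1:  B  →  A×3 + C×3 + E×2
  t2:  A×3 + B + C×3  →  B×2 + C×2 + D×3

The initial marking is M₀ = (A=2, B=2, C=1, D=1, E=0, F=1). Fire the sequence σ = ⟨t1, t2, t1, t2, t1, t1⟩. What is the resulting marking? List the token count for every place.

(A=8, B=0, C=11, D=7, E=8, F=1)

step 1: fire t1:  (A=2, B=2, C=1, D=1, E=0, F=1) → (A=5, B=1, C=4, D=1, E=2, F=1)
step 2: fire t2:  (A=5, B=1, C=4, D=1, E=2, F=1) → (A=2, B=2, C=3, D=4, E=2, F=1)
step 3: fire t1:  (A=2, B=2, C=3, D=4, E=2, F=1) → (A=5, B=1, C=6, D=4, E=4, F=1)
step 4: fire t2:  (A=5, B=1, C=6, D=4, E=4, F=1) → (A=2, B=2, C=5, D=7, E=4, F=1)
step 5: fire t1:  (A=2, B=2, C=5, D=7, E=4, F=1) → (A=5, B=1, C=8, D=7, E=6, F=1)
step 6: fire t1:  (A=5, B=1, C=8, D=7, E=6, F=1) → (A=8, B=0, C=11, D=7, E=8, F=1)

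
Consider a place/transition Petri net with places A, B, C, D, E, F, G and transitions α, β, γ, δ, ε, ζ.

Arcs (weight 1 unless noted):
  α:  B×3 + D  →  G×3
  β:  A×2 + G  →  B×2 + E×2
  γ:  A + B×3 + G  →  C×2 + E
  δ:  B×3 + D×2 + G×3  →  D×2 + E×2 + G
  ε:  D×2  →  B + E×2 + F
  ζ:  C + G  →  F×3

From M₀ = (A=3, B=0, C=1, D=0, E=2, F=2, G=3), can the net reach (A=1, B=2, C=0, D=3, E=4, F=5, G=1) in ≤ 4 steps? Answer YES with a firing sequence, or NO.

depth 0: 1 marking
depth 1: 3 markings reached so far
depth 2: 4 markings reached so far
depth 3: 4 markings reached so far
(frontier empty at depth 3; search complete)
target is not among the 4 markings reachable within 4 steps

NO — not reachable within 4 firings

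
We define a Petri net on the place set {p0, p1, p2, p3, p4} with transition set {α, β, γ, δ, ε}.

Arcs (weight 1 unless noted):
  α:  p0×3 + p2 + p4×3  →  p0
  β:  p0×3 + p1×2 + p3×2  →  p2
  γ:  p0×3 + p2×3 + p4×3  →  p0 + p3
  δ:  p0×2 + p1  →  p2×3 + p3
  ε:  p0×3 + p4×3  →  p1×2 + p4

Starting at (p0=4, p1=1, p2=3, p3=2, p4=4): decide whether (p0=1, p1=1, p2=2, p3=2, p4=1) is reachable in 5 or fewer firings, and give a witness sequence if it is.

depth 0: 1 marking
depth 1: 5 markings reached so far
depth 2: 7 markings reached so far
depth 3: 7 markings reached so far
(frontier empty at depth 3; search complete)
target is not among the 7 markings reachable within 5 steps

NO — not reachable within 5 firings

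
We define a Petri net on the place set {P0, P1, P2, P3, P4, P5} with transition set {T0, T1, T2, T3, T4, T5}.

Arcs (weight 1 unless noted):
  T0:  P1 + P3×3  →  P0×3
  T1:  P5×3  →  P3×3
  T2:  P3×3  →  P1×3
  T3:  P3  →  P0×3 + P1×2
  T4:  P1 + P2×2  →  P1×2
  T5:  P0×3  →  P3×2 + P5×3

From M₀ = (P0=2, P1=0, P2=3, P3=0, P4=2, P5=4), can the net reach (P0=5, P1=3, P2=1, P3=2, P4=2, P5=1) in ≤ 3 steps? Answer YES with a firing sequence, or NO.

YES — reachable via ⟨T1, T3, T4⟩ (3 firings)

step 1: fire T1:  (P0=2, P1=0, P2=3, P3=0, P4=2, P5=4) → (P0=2, P1=0, P2=3, P3=3, P4=2, P5=1)
step 2: fire T3:  (P0=2, P1=0, P2=3, P3=3, P4=2, P5=1) → (P0=5, P1=2, P2=3, P3=2, P4=2, P5=1)
step 3: fire T4:  (P0=5, P1=2, P2=3, P3=2, P4=2, P5=1) → (P0=5, P1=3, P2=1, P3=2, P4=2, P5=1)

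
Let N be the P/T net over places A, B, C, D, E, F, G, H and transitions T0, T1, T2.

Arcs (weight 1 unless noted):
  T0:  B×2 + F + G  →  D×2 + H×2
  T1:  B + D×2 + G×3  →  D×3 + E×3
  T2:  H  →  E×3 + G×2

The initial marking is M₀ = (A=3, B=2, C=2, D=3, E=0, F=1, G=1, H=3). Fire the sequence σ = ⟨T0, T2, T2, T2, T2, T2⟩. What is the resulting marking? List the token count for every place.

(A=3, B=0, C=2, D=5, E=15, F=0, G=10, H=0)

step 1: fire T0:  (A=3, B=2, C=2, D=3, E=0, F=1, G=1, H=3) → (A=3, B=0, C=2, D=5, E=0, F=0, G=0, H=5)
step 2: fire T2:  (A=3, B=0, C=2, D=5, E=0, F=0, G=0, H=5) → (A=3, B=0, C=2, D=5, E=3, F=0, G=2, H=4)
step 3: fire T2:  (A=3, B=0, C=2, D=5, E=3, F=0, G=2, H=4) → (A=3, B=0, C=2, D=5, E=6, F=0, G=4, H=3)
step 4: fire T2:  (A=3, B=0, C=2, D=5, E=6, F=0, G=4, H=3) → (A=3, B=0, C=2, D=5, E=9, F=0, G=6, H=2)
step 5: fire T2:  (A=3, B=0, C=2, D=5, E=9, F=0, G=6, H=2) → (A=3, B=0, C=2, D=5, E=12, F=0, G=8, H=1)
step 6: fire T2:  (A=3, B=0, C=2, D=5, E=12, F=0, G=8, H=1) → (A=3, B=0, C=2, D=5, E=15, F=0, G=10, H=0)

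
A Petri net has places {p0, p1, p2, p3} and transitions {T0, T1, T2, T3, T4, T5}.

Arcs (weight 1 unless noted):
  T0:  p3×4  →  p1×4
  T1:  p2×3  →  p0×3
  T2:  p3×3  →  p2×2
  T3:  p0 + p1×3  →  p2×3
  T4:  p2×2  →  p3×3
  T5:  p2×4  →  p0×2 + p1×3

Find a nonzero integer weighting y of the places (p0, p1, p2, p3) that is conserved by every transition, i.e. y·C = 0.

Incidence matrix C (rows=places, cols=transitions):
       T0   T1   T2   T3   T4   T5
   p0   0    3    0   -1    0    2
   p1   4    0    0   -3    0    3
   p2   0   -3    2    3   -2   -4
   p3  -4    0   -3    0    3    0

Candidate y = [3, 2, 3, 2]; check y·C column-wise:
  col T0: 3·0 + 2·4 + 3·0 + 2·-4 = 0
  col T1: 3·3 + 2·0 + 3·-3 + 2·0 = 0
  col T2: 3·0 + 2·0 + 3·2 + 2·-3 = 0
  col T3: 3·-1 + 2·-3 + 3·3 + 2·0 = 0
  col T4: 3·0 + 2·0 + 3·-2 + 2·3 = 0
  col T5: 3·2 + 2·3 + 3·-4 + 2·0 = 0

y = (p0:3, p1:2, p2:3, p3:2)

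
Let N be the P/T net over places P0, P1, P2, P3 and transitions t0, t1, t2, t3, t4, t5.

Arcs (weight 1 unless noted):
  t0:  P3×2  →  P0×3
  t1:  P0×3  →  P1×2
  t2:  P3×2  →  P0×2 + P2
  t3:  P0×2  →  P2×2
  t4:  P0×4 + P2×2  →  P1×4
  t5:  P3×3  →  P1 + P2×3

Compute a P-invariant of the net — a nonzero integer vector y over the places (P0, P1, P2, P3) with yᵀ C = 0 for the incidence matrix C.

Incidence matrix C (rows=places, cols=transitions):
       t0   t1   t2   t3   t4   t5
   P0   3   -3    2   -2   -4    0
   P1   0    2    0    0    4    1
   P2   0    0    1    2   -2    3
   P3  -2    0   -2    0    0   -3

Candidate y = [2, 3, 2, 3]; check y·C column-wise:
  col t0: 2·3 + 3·0 + 2·0 + 3·-2 = 0
  col t1: 2·-3 + 3·2 + 2·0 + 3·0 = 0
  col t2: 2·2 + 3·0 + 2·1 + 3·-2 = 0
  col t3: 2·-2 + 3·0 + 2·2 + 3·0 = 0
  col t4: 2·-4 + 3·4 + 2·-2 + 3·0 = 0
  col t5: 2·0 + 3·1 + 2·3 + 3·-3 = 0

y = (P0:2, P1:3, P2:2, P3:3)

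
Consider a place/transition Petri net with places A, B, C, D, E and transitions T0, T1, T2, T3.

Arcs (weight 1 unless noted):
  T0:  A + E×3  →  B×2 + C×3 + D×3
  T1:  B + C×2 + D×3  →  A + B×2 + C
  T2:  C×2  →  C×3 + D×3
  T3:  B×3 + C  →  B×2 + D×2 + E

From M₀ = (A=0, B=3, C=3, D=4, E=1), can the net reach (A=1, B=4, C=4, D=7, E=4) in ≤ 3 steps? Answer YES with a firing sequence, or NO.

depth 0: 1 marking
depth 1: 4 markings reached so far
depth 2: 8 markings reached so far
depth 3: 14 markings reached so far
target is not among the 14 markings reachable within 3 steps

NO — not reachable within 3 firings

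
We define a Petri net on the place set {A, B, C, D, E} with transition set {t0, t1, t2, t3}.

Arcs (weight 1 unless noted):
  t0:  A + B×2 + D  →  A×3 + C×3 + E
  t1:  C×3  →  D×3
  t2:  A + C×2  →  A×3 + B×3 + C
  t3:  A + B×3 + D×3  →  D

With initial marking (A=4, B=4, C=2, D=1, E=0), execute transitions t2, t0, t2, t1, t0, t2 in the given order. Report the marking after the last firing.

(A=14, B=9, C=2, D=2, E=2)

step 1: fire t2:  (A=4, B=4, C=2, D=1, E=0) → (A=6, B=7, C=1, D=1, E=0)
step 2: fire t0:  (A=6, B=7, C=1, D=1, E=0) → (A=8, B=5, C=4, D=0, E=1)
step 3: fire t2:  (A=8, B=5, C=4, D=0, E=1) → (A=10, B=8, C=3, D=0, E=1)
step 4: fire t1:  (A=10, B=8, C=3, D=0, E=1) → (A=10, B=8, C=0, D=3, E=1)
step 5: fire t0:  (A=10, B=8, C=0, D=3, E=1) → (A=12, B=6, C=3, D=2, E=2)
step 6: fire t2:  (A=12, B=6, C=3, D=2, E=2) → (A=14, B=9, C=2, D=2, E=2)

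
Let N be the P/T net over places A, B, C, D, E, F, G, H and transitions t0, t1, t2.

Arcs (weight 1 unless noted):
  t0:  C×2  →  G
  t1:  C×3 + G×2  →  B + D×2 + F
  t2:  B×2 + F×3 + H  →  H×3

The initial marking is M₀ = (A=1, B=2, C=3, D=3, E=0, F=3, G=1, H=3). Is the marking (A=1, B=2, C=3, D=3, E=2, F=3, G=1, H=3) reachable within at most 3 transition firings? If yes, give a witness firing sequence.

depth 0: 1 marking
depth 1: 3 markings reached so far
depth 2: 4 markings reached so far
depth 3: 4 markings reached so far
(frontier empty at depth 3; search complete)
target is not among the 4 markings reachable within 3 steps

NO — not reachable within 3 firings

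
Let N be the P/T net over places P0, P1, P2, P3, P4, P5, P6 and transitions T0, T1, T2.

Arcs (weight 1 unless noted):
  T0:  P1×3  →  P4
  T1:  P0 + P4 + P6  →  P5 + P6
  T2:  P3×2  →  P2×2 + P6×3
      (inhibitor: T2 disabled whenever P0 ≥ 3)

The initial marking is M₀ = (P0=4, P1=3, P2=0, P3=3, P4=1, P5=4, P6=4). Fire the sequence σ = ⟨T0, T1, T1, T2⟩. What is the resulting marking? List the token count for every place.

(P0=2, P1=0, P2=2, P3=1, P4=0, P5=6, P6=7)

step 1: fire T0:  (P0=4, P1=3, P2=0, P3=3, P4=1, P5=4, P6=4) → (P0=4, P1=0, P2=0, P3=3, P4=2, P5=4, P6=4)
step 2: fire T1:  (P0=4, P1=0, P2=0, P3=3, P4=2, P5=4, P6=4) → (P0=3, P1=0, P2=0, P3=3, P4=1, P5=5, P6=4)
step 3: fire T1:  (P0=3, P1=0, P2=0, P3=3, P4=1, P5=5, P6=4) → (P0=2, P1=0, P2=0, P3=3, P4=0, P5=6, P6=4)
step 4: fire T2:  (P0=2, P1=0, P2=0, P3=3, P4=0, P5=6, P6=4) → (P0=2, P1=0, P2=2, P3=1, P4=0, P5=6, P6=7)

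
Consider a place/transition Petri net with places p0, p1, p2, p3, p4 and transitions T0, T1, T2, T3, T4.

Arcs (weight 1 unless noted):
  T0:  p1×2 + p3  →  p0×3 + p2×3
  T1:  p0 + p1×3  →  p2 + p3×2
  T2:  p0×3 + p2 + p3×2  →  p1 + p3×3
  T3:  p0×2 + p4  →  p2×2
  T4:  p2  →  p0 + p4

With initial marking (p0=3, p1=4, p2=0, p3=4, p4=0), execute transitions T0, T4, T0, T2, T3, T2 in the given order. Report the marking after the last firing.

(p0=2, p1=2, p2=5, p3=4, p4=0)

step 1: fire T0:  (p0=3, p1=4, p2=0, p3=4, p4=0) → (p0=6, p1=2, p2=3, p3=3, p4=0)
step 2: fire T4:  (p0=6, p1=2, p2=3, p3=3, p4=0) → (p0=7, p1=2, p2=2, p3=3, p4=1)
step 3: fire T0:  (p0=7, p1=2, p2=2, p3=3, p4=1) → (p0=10, p1=0, p2=5, p3=2, p4=1)
step 4: fire T2:  (p0=10, p1=0, p2=5, p3=2, p4=1) → (p0=7, p1=1, p2=4, p3=3, p4=1)
step 5: fire T3:  (p0=7, p1=1, p2=4, p3=3, p4=1) → (p0=5, p1=1, p2=6, p3=3, p4=0)
step 6: fire T2:  (p0=5, p1=1, p2=6, p3=3, p4=0) → (p0=2, p1=2, p2=5, p3=4, p4=0)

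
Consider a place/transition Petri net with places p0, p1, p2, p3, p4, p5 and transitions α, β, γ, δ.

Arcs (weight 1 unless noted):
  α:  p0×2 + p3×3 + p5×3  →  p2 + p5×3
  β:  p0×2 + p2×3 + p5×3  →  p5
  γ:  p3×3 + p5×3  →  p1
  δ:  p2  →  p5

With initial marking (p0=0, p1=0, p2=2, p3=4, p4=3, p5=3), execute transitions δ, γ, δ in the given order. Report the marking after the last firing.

step 1: fire δ:  (p0=0, p1=0, p2=2, p3=4, p4=3, p5=3) → (p0=0, p1=0, p2=1, p3=4, p4=3, p5=4)
step 2: fire γ:  (p0=0, p1=0, p2=1, p3=4, p4=3, p5=4) → (p0=0, p1=1, p2=1, p3=1, p4=3, p5=1)
step 3: fire δ:  (p0=0, p1=1, p2=1, p3=1, p4=3, p5=1) → (p0=0, p1=1, p2=0, p3=1, p4=3, p5=2)

(p0=0, p1=1, p2=0, p3=1, p4=3, p5=2)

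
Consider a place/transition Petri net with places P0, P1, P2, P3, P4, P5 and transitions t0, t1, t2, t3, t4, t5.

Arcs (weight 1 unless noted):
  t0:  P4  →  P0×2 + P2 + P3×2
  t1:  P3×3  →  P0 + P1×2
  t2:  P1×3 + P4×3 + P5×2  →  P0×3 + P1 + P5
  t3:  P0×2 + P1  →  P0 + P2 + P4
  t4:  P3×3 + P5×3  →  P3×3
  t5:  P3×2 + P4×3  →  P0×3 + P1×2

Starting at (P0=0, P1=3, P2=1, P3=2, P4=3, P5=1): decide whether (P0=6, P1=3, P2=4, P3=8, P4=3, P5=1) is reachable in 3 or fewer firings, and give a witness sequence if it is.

NO — not reachable within 3 firings

depth 0: 1 marking
depth 1: 3 markings reached so far
depth 2: 7 markings reached so far
depth 3: 13 markings reached so far
target is not among the 13 markings reachable within 3 steps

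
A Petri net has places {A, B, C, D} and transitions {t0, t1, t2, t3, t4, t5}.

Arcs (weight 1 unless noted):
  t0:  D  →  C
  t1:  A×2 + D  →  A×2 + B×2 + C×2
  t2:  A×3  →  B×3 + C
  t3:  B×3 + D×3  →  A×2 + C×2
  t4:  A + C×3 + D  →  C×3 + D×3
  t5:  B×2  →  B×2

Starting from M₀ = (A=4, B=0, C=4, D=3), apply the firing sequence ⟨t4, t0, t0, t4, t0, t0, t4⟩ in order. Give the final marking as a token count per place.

step 1: fire t4:  (A=4, B=0, C=4, D=3) → (A=3, B=0, C=4, D=5)
step 2: fire t0:  (A=3, B=0, C=4, D=5) → (A=3, B=0, C=5, D=4)
step 3: fire t0:  (A=3, B=0, C=5, D=4) → (A=3, B=0, C=6, D=3)
step 4: fire t4:  (A=3, B=0, C=6, D=3) → (A=2, B=0, C=6, D=5)
step 5: fire t0:  (A=2, B=0, C=6, D=5) → (A=2, B=0, C=7, D=4)
step 6: fire t0:  (A=2, B=0, C=7, D=4) → (A=2, B=0, C=8, D=3)
step 7: fire t4:  (A=2, B=0, C=8, D=3) → (A=1, B=0, C=8, D=5)

(A=1, B=0, C=8, D=5)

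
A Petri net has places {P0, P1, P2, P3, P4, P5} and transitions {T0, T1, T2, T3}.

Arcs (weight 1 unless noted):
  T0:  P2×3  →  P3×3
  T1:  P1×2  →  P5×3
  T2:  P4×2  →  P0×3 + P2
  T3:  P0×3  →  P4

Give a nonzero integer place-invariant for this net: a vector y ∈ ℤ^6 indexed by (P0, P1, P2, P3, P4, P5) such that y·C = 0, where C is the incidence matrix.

y = (P0:1, P1:0, P2:3, P3:3, P4:3, P5:0)

Incidence matrix C (rows=places, cols=transitions):
       T0   T1   T2   T3
   P0   0    0    3   -3
   P1   0   -2    0    0
   P2  -3    0    1    0
   P3   3    0    0    0
   P4   0    0   -2    1
   P5   0    3    0    0

Candidate y = [1, 0, 3, 3, 3, 0]; check y·C column-wise:
  col T0: 1·0 + 3·-3 + 3·3 + 3·0 = 0
  col T1: 1·0 + 0·-2 + 3·0 + 3·0 + 3·0 + 0·3 = 0
  col T2: 1·3 + 3·1 + 3·0 + 3·-2 = 0
  col T3: 1·-3 + 3·0 + 3·0 + 3·1 = 0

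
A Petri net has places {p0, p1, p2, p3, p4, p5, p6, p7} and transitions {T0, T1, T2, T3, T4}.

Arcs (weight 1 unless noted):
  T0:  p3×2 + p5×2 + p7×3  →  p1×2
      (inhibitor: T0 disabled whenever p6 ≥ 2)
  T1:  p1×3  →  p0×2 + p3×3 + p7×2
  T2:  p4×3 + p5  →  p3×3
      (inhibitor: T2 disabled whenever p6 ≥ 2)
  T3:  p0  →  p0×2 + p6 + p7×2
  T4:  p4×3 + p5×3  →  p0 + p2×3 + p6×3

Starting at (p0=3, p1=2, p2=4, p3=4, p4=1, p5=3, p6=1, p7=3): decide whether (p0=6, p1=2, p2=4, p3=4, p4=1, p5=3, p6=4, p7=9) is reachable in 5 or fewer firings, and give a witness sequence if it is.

YES — reachable via ⟨T3, T3, T3⟩ (3 firings)

step 1: fire T3:  (p0=3, p1=2, p2=4, p3=4, p4=1, p5=3, p6=1, p7=3) → (p0=4, p1=2, p2=4, p3=4, p4=1, p5=3, p6=2, p7=5)
step 2: fire T3:  (p0=4, p1=2, p2=4, p3=4, p4=1, p5=3, p6=2, p7=5) → (p0=5, p1=2, p2=4, p3=4, p4=1, p5=3, p6=3, p7=7)
step 3: fire T3:  (p0=5, p1=2, p2=4, p3=4, p4=1, p5=3, p6=3, p7=7) → (p0=6, p1=2, p2=4, p3=4, p4=1, p5=3, p6=4, p7=9)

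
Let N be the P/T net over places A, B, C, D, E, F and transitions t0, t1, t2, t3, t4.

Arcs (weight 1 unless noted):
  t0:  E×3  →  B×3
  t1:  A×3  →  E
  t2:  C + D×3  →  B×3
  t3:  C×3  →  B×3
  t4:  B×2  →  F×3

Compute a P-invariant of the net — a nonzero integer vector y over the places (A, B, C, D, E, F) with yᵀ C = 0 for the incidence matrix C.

Incidence matrix C (rows=places, cols=transitions):
       t0   t1   t2   t3   t4
    A   0   -3    0    0    0
    B   3    0    3    3   -2
    C   0    0   -1   -3    0
    D   0    0   -3    0    0
    E  -3    1    0    0    0
    F   0    0    0    0    3

Candidate y = [1, 3, 3, 2, 3, 2]; check y·C column-wise:
  col t0: 1·0 + 3·3 + 3·0 + 2·0 + 3·-3 + 2·0 = 0
  col t1: 1·-3 + 3·0 + 3·0 + 2·0 + 3·1 + 2·0 = 0
  col t2: 1·0 + 3·3 + 3·-1 + 2·-3 + 3·0 + 2·0 = 0
  col t3: 1·0 + 3·3 + 3·-3 + 2·0 + 3·0 + 2·0 = 0
  col t4: 1·0 + 3·-2 + 3·0 + 2·0 + 3·0 + 2·3 = 0

y = (A:1, B:3, C:3, D:2, E:3, F:2)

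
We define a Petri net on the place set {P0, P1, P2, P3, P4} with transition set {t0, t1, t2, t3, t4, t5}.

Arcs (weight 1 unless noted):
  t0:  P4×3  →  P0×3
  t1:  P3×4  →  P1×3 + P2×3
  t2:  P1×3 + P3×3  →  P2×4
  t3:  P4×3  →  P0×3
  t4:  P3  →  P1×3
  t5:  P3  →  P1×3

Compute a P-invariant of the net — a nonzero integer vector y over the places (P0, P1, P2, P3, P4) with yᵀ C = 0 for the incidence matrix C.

y = (P0:0, P1:1, P2:3, P3:3, P4:0)

Incidence matrix C (rows=places, cols=transitions):
       t0   t1   t2   t3   t4   t5
   P0   3    0    0    3    0    0
   P1   0    3   -3    0    3    3
   P2   0    3    4    0    0    0
   P3   0   -4   -3    0   -1   -1
   P4  -3    0    0   -3    0    0

Candidate y = [0, 1, 3, 3, 0]; check y·C column-wise:
  col t0: 0·3 + 1·0 + 3·0 + 3·0 + 0·-3 = 0
  col t1: 1·3 + 3·3 + 3·-4 = 0
  col t2: 1·-3 + 3·4 + 3·-3 = 0
  col t3: 0·3 + 1·0 + 3·0 + 3·0 + 0·-3 = 0
  col t4: 1·3 + 3·0 + 3·-1 = 0
  col t5: 1·3 + 3·0 + 3·-1 = 0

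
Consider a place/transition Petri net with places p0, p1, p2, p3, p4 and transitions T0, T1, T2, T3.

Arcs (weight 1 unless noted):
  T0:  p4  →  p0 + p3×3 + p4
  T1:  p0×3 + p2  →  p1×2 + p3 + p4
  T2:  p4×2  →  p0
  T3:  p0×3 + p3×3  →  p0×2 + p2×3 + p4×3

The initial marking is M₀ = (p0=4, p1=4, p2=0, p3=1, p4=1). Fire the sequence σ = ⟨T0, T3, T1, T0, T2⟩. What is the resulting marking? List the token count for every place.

(p0=3, p1=6, p2=2, p3=5, p4=3)

step 1: fire T0:  (p0=4, p1=4, p2=0, p3=1, p4=1) → (p0=5, p1=4, p2=0, p3=4, p4=1)
step 2: fire T3:  (p0=5, p1=4, p2=0, p3=4, p4=1) → (p0=4, p1=4, p2=3, p3=1, p4=4)
step 3: fire T1:  (p0=4, p1=4, p2=3, p3=1, p4=4) → (p0=1, p1=6, p2=2, p3=2, p4=5)
step 4: fire T0:  (p0=1, p1=6, p2=2, p3=2, p4=5) → (p0=2, p1=6, p2=2, p3=5, p4=5)
step 5: fire T2:  (p0=2, p1=6, p2=2, p3=5, p4=5) → (p0=3, p1=6, p2=2, p3=5, p4=3)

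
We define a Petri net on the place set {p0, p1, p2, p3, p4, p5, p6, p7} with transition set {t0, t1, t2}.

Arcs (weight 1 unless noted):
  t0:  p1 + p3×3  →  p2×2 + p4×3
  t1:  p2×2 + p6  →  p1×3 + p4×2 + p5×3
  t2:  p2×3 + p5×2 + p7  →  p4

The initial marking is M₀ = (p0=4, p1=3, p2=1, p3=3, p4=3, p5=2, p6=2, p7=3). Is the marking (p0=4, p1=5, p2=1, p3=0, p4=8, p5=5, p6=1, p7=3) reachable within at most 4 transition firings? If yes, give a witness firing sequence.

YES — reachable via ⟨t0, t1⟩ (2 firings)

step 1: fire t0:  (p0=4, p1=3, p2=1, p3=3, p4=3, p5=2, p6=2, p7=3) → (p0=4, p1=2, p2=3, p3=0, p4=6, p5=2, p6=2, p7=3)
step 2: fire t1:  (p0=4, p1=2, p2=3, p3=0, p4=6, p5=2, p6=2, p7=3) → (p0=4, p1=5, p2=1, p3=0, p4=8, p5=5, p6=1, p7=3)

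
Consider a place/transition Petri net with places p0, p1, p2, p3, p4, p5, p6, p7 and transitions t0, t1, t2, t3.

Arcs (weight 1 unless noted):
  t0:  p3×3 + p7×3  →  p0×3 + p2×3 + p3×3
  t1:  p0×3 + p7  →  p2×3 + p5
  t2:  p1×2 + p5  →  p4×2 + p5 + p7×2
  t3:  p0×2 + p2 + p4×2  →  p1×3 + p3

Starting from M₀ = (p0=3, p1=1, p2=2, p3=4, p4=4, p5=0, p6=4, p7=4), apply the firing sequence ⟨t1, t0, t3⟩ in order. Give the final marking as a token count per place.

(p0=1, p1=4, p2=7, p3=5, p4=2, p5=1, p6=4, p7=0)

step 1: fire t1:  (p0=3, p1=1, p2=2, p3=4, p4=4, p5=0, p6=4, p7=4) → (p0=0, p1=1, p2=5, p3=4, p4=4, p5=1, p6=4, p7=3)
step 2: fire t0:  (p0=0, p1=1, p2=5, p3=4, p4=4, p5=1, p6=4, p7=3) → (p0=3, p1=1, p2=8, p3=4, p4=4, p5=1, p6=4, p7=0)
step 3: fire t3:  (p0=3, p1=1, p2=8, p3=4, p4=4, p5=1, p6=4, p7=0) → (p0=1, p1=4, p2=7, p3=5, p4=2, p5=1, p6=4, p7=0)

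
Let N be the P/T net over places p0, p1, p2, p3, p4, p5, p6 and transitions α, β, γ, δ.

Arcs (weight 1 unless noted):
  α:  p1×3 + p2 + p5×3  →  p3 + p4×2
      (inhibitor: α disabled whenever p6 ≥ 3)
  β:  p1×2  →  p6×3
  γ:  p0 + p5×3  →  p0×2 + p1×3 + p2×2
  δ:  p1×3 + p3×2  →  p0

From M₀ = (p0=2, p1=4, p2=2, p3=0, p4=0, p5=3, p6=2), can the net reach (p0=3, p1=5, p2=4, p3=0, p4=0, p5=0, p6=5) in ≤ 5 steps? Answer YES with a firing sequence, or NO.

YES — reachable via ⟨β, γ⟩ (2 firings)

step 1: fire β:  (p0=2, p1=4, p2=2, p3=0, p4=0, p5=3, p6=2) → (p0=2, p1=2, p2=2, p3=0, p4=0, p5=3, p6=5)
step 2: fire γ:  (p0=2, p1=2, p2=2, p3=0, p4=0, p5=3, p6=5) → (p0=3, p1=5, p2=4, p3=0, p4=0, p5=0, p6=5)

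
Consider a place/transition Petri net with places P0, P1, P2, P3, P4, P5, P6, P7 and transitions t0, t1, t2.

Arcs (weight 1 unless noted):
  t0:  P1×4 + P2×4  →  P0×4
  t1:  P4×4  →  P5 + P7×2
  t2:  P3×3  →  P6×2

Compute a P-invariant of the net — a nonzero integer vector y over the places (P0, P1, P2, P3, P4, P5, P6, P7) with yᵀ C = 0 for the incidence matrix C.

Incidence matrix C (rows=places, cols=transitions):
       t0   t1   t2
   P0   4    0    0
   P1  -4    0    0
   P2  -4    0    0
   P3   0    0   -3
   P4   0   -4    0
   P5   0    1    0
   P6   0    0    2
   P7   0    2    0

Candidate y = [1, 1, 0, 0, 0, 0, 0, 0]; check y·C column-wise:
  col t0: 1·4 + 1·-4 + 0·-4 = 0
  col t1: 1·0 + 1·0 + 0·-4 + 0·1 + 0·2 = 0
  col t2: 1·0 + 1·0 + 0·-3 + 0·2 = 0

y = (P0:1, P1:1, P2:0, P3:0, P4:0, P5:0, P6:0, P7:0)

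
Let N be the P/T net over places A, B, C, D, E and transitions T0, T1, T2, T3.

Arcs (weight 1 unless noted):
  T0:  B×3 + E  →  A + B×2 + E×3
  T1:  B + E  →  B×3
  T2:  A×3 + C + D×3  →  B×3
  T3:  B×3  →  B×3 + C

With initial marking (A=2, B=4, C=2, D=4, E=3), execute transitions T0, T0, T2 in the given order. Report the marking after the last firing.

step 1: fire T0:  (A=2, B=4, C=2, D=4, E=3) → (A=3, B=3, C=2, D=4, E=5)
step 2: fire T0:  (A=3, B=3, C=2, D=4, E=5) → (A=4, B=2, C=2, D=4, E=7)
step 3: fire T2:  (A=4, B=2, C=2, D=4, E=7) → (A=1, B=5, C=1, D=1, E=7)

(A=1, B=5, C=1, D=1, E=7)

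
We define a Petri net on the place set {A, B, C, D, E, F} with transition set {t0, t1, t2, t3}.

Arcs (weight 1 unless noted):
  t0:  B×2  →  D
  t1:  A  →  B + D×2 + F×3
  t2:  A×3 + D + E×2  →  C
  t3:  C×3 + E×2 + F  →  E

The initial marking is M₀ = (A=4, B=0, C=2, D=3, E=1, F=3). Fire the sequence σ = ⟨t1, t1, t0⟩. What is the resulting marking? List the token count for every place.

step 1: fire t1:  (A=4, B=0, C=2, D=3, E=1, F=3) → (A=3, B=1, C=2, D=5, E=1, F=6)
step 2: fire t1:  (A=3, B=1, C=2, D=5, E=1, F=6) → (A=2, B=2, C=2, D=7, E=1, F=9)
step 3: fire t0:  (A=2, B=2, C=2, D=7, E=1, F=9) → (A=2, B=0, C=2, D=8, E=1, F=9)

(A=2, B=0, C=2, D=8, E=1, F=9)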